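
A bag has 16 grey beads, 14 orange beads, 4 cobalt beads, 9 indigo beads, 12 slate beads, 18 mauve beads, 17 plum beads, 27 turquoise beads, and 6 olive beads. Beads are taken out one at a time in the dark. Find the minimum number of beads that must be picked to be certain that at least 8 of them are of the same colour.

60

Pigeonhole: the 9 colours are the holes; the beads drawn are the pigeons.
To avoid 8 of any one colour, the worst case takes at most 7 of each colour, or every bead of a colour that has fewer than 7.
That gives 7 + 7 + 4 + 7 + 7 + 7 + 7 + 7 + 6 = 59 beads with no colour reaching 8.
The next bead forces some colour to 8, so 59 + 1 = 60.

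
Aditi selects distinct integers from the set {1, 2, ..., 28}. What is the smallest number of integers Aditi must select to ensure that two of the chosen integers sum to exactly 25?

A set avoiding the sum 25 can contain at most one of each pair {x, 25−x}, plus the 4 elements whose complement lies outside the range.
The integers 13, …, 28 (16 of them) are such a set: any two sum to at least 13+14 = 27 > 25.
By pigeonhole, any 17th integer completes one of the 12 pairs, so 17 choices force a sum of 25.

17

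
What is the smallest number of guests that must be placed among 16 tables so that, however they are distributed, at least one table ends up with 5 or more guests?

65

With 64 guests one could put exactly 4 in each of the 16 tables, and no table would reach 5.
One more guest must land in a table that already has 4, giving it 5.
So 16 × 4 + 1 = 65 guests are required.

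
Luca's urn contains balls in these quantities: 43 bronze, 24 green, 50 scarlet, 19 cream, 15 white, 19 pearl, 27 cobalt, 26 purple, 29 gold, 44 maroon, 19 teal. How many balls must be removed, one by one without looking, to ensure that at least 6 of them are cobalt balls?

In the worst case for collecting cobalt balls, every non-cobalt ball comes out first.
There are 43 + 24 + 50 + 19 + 15 + 19 + 26 + 29 + 44 + 19 = 288 non-cobalt balls altogether.
After those, each further ball must be cobalt, so 288 + 6 = 294 draws guarantee 6 cobalt balls.

294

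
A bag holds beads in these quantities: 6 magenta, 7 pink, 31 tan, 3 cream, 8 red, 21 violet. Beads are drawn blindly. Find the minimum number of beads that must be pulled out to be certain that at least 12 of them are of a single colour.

Pigeonhole: put each drawn bead into a box by colour. The largest draw with every box below 12 takes min(count, 11) from each colour; colours with fewer than 11 contribute all they have.
Σ min(cᵢ, 11) = 6 + 7 + 11 + 3 + 8 + 11 = 46.
Draw number 46 + 1 = 47 must push one box to 12.

47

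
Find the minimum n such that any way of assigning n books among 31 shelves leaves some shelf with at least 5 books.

With 124 books one could put exactly 4 in each of the 31 shelves, and no shelf would reach 5.
By the pigeonhole principle, one more book must land in a shelf that already has 4, giving it 5.
So 31 × 4 + 1 = 125 books are required.

125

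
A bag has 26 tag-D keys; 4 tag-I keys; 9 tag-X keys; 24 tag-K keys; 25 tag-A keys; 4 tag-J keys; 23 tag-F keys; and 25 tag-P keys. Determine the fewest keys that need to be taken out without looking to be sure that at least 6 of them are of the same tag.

39

The 8 tags are the holes; the keys drawn are the pigeons.
To avoid 6 of any one tag, the worst case takes at most 5 of each tag, or every key of a tag that has fewer than 5.
That gives 5 + 4 + 5 + 5 + 5 + 4 + 5 + 5 = 38 keys with no tag reaching 6.
The next key forces some tag to 6, so 38 + 1 = 39.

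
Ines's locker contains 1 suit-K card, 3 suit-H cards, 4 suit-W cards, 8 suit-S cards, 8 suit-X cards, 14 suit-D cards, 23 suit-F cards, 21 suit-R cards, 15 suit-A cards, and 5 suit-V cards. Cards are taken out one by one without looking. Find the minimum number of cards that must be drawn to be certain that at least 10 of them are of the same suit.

66

By pigeonhole, put each drawn card into a box by suit. The largest draw with every box below 10 takes min(count, 9) from each suit; suits with fewer than 9 contribute all they have.
Σ min(cᵢ, 9) = 1 + 3 + 4 + 8 + 8 + 9 + 9 + 9 + 9 + 5 = 65.
Draw number 65 + 1 = 66 must push one box to 10.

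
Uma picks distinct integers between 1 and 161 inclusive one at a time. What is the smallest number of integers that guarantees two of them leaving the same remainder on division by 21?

22

Pigeonhole: the 21 residue classes mod 21 are the pigeonholes.
With 21 integers one could put 1 in each residue class and have no class reach 2.
The 22nd integer pushes some class to 2, so 21·1 + 1 = 22.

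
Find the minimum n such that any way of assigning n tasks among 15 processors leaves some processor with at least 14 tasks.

196

With 195 tasks one could put exactly 13 in each of the 15 processors, and no processor would reach 14.
One more task must land in a processor that already has 13, giving it 14.
So 15 × 13 + 1 = 196 tasks are required.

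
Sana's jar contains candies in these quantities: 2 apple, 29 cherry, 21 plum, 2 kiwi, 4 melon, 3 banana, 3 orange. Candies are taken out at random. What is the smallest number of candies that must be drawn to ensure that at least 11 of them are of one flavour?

35

The 7 flavours are the holes; the candies drawn are the pigeons.
To avoid 11 of any one flavour, the worst case takes at most 10 of each flavour, or every candy of a flavour that has fewer than 10.
That gives 2 + 10 + 10 + 2 + 4 + 3 + 3 = 34 candies with no flavour reaching 11.
The next candy forces some flavour to 11, so 34 + 1 = 35.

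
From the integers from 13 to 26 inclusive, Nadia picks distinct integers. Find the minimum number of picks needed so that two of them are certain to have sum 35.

Two chosen integers sum to 35 exactly when both halves of some pair {x, 35−x} with 13 ≤ x ≤ 35−x ≤ 22 are chosen — 5 such pairs.
The remaining 4 elements (those with no distinct partner in range) can never complete a 35-sum, so the worst case takes all of them and one from each pair: 4 + 5 = 9.
By the pigeonhole principle, the 10th integer has to be the second member of some pair, so 9 + 1 = 10.

10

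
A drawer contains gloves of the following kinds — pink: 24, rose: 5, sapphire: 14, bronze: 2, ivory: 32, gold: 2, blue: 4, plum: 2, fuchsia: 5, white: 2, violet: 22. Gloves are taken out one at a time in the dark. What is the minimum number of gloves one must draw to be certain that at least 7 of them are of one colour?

47

By pigeonhole, the 11 colours are the holes; the gloves drawn are the pigeons.
To avoid 7 of any one colour, the worst case takes at most 6 of each colour, or every glove of a colour that has fewer than 6.
That gives 6 + 5 + 6 + 2 + 6 + 2 + 4 + 2 + 5 + 2 + 6 = 46 gloves with no colour reaching 7.
The next glove forces some colour to 7, so 46 + 1 = 47.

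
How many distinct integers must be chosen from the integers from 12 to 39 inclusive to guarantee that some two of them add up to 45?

18

Group the elements by complementary pair {x, 45−x}: {12,33}, {13,32}, {14,31}, …, giving 11 two-element pairs and 6 integers whose partner 45−x falls outside [12,39].
Pigeonhole: treating each of those 17 groups as a pigeonhole, one can pick one integer per group — 17 integers — with no two summing to 45.
The 18th integer lands in an occupied pair, forcing a sum of 45.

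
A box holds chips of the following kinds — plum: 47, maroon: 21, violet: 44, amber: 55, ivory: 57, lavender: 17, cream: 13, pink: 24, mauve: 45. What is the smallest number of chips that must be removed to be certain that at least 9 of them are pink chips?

308

In the worst case for collecting pink chips, every non-pink chip comes out first.
There are 47 + 21 + 44 + 55 + 57 + 17 + 13 + 45 = 299 non-pink chips altogether.
After those, each further chip must be pink, so 299 + 9 = 308 draws guarantee 9 pink chips.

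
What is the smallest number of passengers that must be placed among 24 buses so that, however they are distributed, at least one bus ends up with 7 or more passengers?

With 144 passengers one could put exactly 6 in each of the 24 buses, and no bus would reach 7.
Pigeonhole: one more passenger must land in a bus that already has 6, giving it 7.
So 24 × 6 + 1 = 145 passengers are required.

145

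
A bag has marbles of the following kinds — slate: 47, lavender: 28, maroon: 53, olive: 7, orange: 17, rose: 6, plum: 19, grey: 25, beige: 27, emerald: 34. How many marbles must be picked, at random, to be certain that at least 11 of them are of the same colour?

By pigeonhole, put each drawn marble into a box by colour. The largest draw with every box below 11 takes min(count, 10) from each colour; colours with fewer than 10 contribute all they have.
Σ min(cᵢ, 10) = 10 + 10 + 10 + 7 + 10 + 6 + 10 + 10 + 10 + 10 = 93.
Draw number 93 + 1 = 94 must push one box to 11.

94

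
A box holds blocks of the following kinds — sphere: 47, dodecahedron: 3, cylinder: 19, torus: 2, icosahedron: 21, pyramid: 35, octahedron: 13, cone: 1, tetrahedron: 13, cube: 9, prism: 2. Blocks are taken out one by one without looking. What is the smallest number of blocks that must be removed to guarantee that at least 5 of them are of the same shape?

Pigeonhole: put each drawn block into a box by shape. The largest draw with every box below 5 takes min(count, 4) from each shape; shapes with fewer than 4 contribute all they have.
Σ min(cᵢ, 4) = 4 + 3 + 4 + 2 + 4 + 4 + 4 + 1 + 4 + 4 + 2 = 36.
Draw number 36 + 1 = 37 must push one box to 5.

37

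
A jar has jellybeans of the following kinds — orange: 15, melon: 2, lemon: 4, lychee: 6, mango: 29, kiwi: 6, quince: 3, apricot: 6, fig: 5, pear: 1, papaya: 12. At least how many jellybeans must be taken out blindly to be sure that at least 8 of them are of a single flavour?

The 11 flavours are the holes; the jellybeans drawn are the pigeons.
To avoid 8 of any one flavour, the worst case takes at most 7 of each flavour, or every jellybean of a flavour that has fewer than 7.
That gives 7 + 2 + 4 + 6 + 7 + 6 + 3 + 6 + 5 + 1 + 7 = 54 jellybeans with no flavour reaching 8.
The next jellybean forces some flavour to 8, so 54 + 1 = 55.

55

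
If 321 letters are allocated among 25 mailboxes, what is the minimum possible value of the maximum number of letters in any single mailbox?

13

The 25 mailboxes are the holes and the 321 letters are the pigeons.
If every mailbox held at most 12 letters, the total would be at most 25 × 12 = 300, which is less than 321.
So some mailbox holds at least ⌈321/25⌉ = 13 letters.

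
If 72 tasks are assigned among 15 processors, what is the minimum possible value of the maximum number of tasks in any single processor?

5

By pigeonhole, the 15 processors are the holes and the 72 tasks are the pigeons.
If every processor held at most 4 tasks, the total would be at most 15 × 4 = 60, which is less than 72.
So some processor holds at least ⌈72/15⌉ = 5 tasks.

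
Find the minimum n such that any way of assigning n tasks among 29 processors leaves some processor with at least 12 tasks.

320

With 319 tasks one could put exactly 11 in each of the 29 processors, and no processor would reach 12.
One more task must land in a processor that already has 11, giving it 12.
So 29 × 11 + 1 = 320 tasks are required.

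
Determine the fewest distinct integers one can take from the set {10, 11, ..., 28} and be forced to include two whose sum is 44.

Group the elements by complementary pair {x, 44−x}: {16,28}, {17,27}, {18,26}, …, giving 6 two-element pairs, the single value 22 (it cannot pair with itself since the integers are distinct), and 6 integers whose partner 44−x falls outside [10,28].
Treating each of those 13 groups as a pigeonhole, one can pick one integer per group — 13 integers — with no two summing to 44.
The 14th integer lands in an occupied pair, forcing a sum of 44.

14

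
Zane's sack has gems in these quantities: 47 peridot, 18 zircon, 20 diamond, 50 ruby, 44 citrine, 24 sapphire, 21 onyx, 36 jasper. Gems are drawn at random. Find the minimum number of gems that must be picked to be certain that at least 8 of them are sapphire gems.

244

In the worst case for collecting sapphire gems, every non-sapphire gem comes out first.
There are 47 + 18 + 20 + 50 + 44 + 21 + 36 = 236 non-sapphire gems altogether.
After those, each further gem must be sapphire, so 236 + 8 = 244 draws guarantee 8 sapphire gems.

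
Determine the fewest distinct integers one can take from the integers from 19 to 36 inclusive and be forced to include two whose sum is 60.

13

A set avoiding the sum 60 can contain at most one of each pair {x, 60−x}, plus the 6 elements whose complement lies outside the range or equal to its own complement.
The integers 19, …, 30 (12 of them) are such a set: any two sum to at least 19+20 = 39 and at most 29+30 = 59 < 60.
Pigeonhole: any 13th integer completes one of the 6 pairs, so 13 choices force a sum of 60.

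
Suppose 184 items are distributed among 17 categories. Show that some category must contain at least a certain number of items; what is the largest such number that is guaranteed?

By pigeonhole, the 17 categories are the holes and the 184 items are the pigeons.
If every category held at most 10 items, the total would be at most 17 × 10 = 170, which is less than 184.
So some category holds at least ⌈184/17⌉ = 11 items.

11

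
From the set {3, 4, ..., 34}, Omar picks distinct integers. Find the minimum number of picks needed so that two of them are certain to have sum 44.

21

Group the elements by complementary pair {x, 44−x}: {10,34}, {11,33}, {12,32}, …, giving 12 two-element pairs, the single value 22 (it cannot pair with itself since the integers are distinct), and 7 integers whose partner 44−x falls outside [3,34].
Treating each of those 20 groups as a pigeonhole, one can pick one integer per group — 20 integers — with no two summing to 44.
The 21st integer lands in an occupied pair, forcing a sum of 44.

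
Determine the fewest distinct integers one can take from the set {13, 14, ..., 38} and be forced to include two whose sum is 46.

17

A set avoiding the sum 46 can contain at most one of each pair {x, 46−x}, plus the 6 elements whose complement lies outside the range or equal to its own complement.
The integers 23, …, 38 (16 of them) are such a set: any two sum to at least 23+24 = 47 > 46.
Any 17th integer completes one of the 10 pairs, so 17 choices force a sum of 46.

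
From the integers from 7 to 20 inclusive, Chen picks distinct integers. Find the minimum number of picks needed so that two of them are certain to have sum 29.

9

A set avoiding the sum 29 can contain at most one of each pair {x, 29−x}, plus the 2 elements whose complement lies outside the range.
The integers 7, …, 14 (8 of them) are such a set: any two sum to at least 7+8 = 15 and at most 13+14 = 27 < 29.
Any 9th integer completes one of the 6 pairs, so 9 choices force a sum of 29.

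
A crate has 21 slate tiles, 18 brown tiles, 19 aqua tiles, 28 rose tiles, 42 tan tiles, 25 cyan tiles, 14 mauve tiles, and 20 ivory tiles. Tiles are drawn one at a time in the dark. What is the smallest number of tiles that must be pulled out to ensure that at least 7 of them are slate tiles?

In the worst case for collecting slate tiles, every non-slate tile comes out first.
There are 18 + 19 + 28 + 42 + 25 + 14 + 20 = 166 non-slate tiles altogether.
After those, each further tile must be slate, so 166 + 7 = 173 draws guarantee 7 slate tiles.

173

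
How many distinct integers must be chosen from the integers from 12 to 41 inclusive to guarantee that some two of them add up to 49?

Group the elements by complementary pair {x, 49−x}: {12,37}, {13,36}, {14,35}, …, giving 13 two-element pairs and 4 integers whose partner 49−x falls outside [12,41].
Treating each of those 17 groups as a pigeonhole, one can pick one integer per group — 17 integers — with no two summing to 49.
The 18th integer lands in an occupied pair, forcing a sum of 49.

18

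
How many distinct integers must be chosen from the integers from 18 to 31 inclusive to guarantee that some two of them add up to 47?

9

Two chosen integers sum to 47 exactly when both halves of some pair {x, 47−x} with 18 ≤ x ≤ 47−x ≤ 29 are chosen — 6 such pairs.
The remaining 2 elements (those with no distinct partner in range) can never complete a 47-sum, so the worst case takes all of them and one from each pair: 2 + 6 = 8.
Pigeonhole: the 9th integer has to be the second member of some pair, so 8 + 1 = 9.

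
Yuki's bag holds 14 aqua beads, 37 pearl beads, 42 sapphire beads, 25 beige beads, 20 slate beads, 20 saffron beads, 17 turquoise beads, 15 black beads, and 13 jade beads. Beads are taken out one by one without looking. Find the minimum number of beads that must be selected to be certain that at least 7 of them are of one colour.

An adversary could hand out at most 6 beads per colour: 6 + 6 + 6 + 6 + 6 + 6 + 6 + 6 + 6 = 54 beads and still no colour has 7.
One more bead lands in a colour already at 6, so 55 draws are enough and 54 are not.

55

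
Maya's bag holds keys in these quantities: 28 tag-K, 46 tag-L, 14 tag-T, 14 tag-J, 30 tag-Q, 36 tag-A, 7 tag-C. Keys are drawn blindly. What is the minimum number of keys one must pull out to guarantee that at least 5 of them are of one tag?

An adversary could hand out at most 4 keys per tag: 4 + 4 + 4 + 4 + 4 + 4 + 4 = 28 keys and still no tag has 5.
By pigeonhole, one more key lands in a tag already at 4, so 29 draws are enough and 28 are not.

29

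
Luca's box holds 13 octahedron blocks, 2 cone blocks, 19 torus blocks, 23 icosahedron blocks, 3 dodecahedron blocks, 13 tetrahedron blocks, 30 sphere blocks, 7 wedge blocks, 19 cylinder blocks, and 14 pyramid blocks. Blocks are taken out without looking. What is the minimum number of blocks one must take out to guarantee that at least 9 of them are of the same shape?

An adversary could hand out at most 8 blocks per shape (cone, dodecahedron, wedge run out sooner): 8 + 2 + 8 + 8 + 3 + 8 + 8 + 7 + 8 + 8 = 68 blocks and still no shape has 9.
One more block lands in a shape already at 8, so 69 draws are enough and 68 are not.

69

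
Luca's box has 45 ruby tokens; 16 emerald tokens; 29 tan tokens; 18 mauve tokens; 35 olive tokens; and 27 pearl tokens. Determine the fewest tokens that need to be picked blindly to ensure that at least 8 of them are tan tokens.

In the worst case for collecting tan tokens, every non-tan token comes out first.
There are 45 + 16 + 18 + 35 + 27 = 141 non-tan tokens altogether.
After those, each further token must be tan, so 141 + 8 = 149 draws guarantee 8 tan tokens.

149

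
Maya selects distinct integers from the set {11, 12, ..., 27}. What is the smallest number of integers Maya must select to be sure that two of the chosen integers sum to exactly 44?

13

Two chosen integers sum to 44 exactly when both halves of some pair {x, 44−x} with 17 ≤ x ≤ 44−x ≤ 27 are chosen — 5 such pairs.
The remaining 7 elements (those with no distinct partner in range) can never complete a 44-sum, so the worst case takes all of them and one from each pair: 7 + 5 = 12.
By pigeonhole, the 13th integer has to be the second member of some pair, so 12 + 1 = 13.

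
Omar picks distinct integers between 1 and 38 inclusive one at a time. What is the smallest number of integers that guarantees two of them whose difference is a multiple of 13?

14

Integers whose pairwise differences are multiples of 13 are exactly those sharing a remainder mod 13. The 13 residue classes mod 13 are the pigeonholes.
With 13 integers one could put 1 in each residue class and have no class reach 2.
The 14th integer pushes some class to 2, so 13·1 + 1 = 14.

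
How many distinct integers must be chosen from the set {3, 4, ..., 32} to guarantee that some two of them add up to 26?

21

Group the elements by complementary pair {x, 26−x}: {3,23}, {4,22}, {5,21}, …, giving 10 two-element pairs; the single value 13 (it cannot pair with itself since the integers are distinct); and 9 integers whose partner 26−x falls outside [3,32].
By pigeonhole, treating each of those 20 groups as a pigeonhole, one can pick one integer per group — 20 integers — with no two summing to 26.
The 21st integer lands in an occupied pair, forcing a sum of 26.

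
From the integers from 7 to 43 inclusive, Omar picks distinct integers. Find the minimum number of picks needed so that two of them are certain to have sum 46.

22

Group the elements by complementary pair {x, 46−x}: {7,39}, {8,38}, {9,37}, …, giving 16 two-element pairs; the single value 23 (it cannot pair with itself since the integers are distinct); and 4 integers whose partner 46−x falls outside [7,43].
Treating each of those 21 groups as a pigeonhole, one can pick one integer per group — 21 integers — with no two summing to 46.
The 22nd integer lands in an occupied pair, forcing a sum of 46.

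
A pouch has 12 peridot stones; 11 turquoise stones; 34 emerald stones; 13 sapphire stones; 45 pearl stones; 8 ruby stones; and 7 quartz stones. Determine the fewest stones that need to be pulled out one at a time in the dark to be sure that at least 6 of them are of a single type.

An adversary could hand out at most 5 stones per type: 5 + 5 + 5 + 5 + 5 + 5 + 5 = 35 stones and still no type has 6.
One more stone lands in a type already at 5, so 36 draws are enough and 35 are not.

36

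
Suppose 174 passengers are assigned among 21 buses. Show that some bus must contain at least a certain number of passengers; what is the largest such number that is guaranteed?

9

The 21 buses are the holes and the 174 passengers are the pigeons.
If every bus held at most 8 passengers, the total would be at most 21 × 8 = 168, which is less than 174.
So some bus holds at least ⌈174/21⌉ = 9 passengers.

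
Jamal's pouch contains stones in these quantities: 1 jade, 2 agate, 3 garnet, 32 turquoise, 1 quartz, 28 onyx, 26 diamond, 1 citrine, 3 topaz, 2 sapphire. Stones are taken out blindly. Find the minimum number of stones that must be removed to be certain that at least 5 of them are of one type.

Pigeonhole: put each drawn stone into a box by type. The largest draw with every box below 5 takes min(count, 4) from each type; types with fewer than 4 contribute all they have.
Σ min(cᵢ, 4) = 1 + 2 + 3 + 4 + 1 + 4 + 4 + 1 + 3 + 2 = 25.
Draw number 25 + 1 = 26 must push one box to 5.

26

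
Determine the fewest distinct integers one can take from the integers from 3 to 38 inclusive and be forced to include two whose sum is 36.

A set avoiding the sum 36 can contain at most one of each pair {x, 36−x}, plus the 6 elements whose complement lies outside the range or equal to its own complement.
The integers 18, …, 38 (21 of them) are such a set: any two sum to at least 18+19 = 37 > 36.
Any 22nd integer completes one of the 15 pairs, so 22 choices force a sum of 36.

22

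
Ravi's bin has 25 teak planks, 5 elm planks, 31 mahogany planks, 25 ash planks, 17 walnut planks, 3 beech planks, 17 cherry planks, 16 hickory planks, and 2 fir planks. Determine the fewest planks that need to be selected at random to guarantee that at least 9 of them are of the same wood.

59

An adversary could hand out at most 8 planks per wood (elm, beech, fir run out sooner): 8 + 5 + 8 + 8 + 8 + 3 + 8 + 8 + 2 = 58 planks and still no wood has 9.
Pigeonhole: one more plank lands in a wood already at 8, so 59 draws are enough and 58 are not.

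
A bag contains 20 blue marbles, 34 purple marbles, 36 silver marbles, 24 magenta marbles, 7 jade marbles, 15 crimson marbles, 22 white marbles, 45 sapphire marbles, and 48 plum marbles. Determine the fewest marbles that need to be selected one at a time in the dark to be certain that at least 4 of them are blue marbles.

In the worst case for collecting blue marbles, every non-blue marble comes out first.
There are 34 + 36 + 24 + 7 + 15 + 22 + 45 + 48 = 231 non-blue marbles altogether.
After those, each further marble must be blue, so 231 + 4 = 235 draws guarantee 4 blue marbles.

235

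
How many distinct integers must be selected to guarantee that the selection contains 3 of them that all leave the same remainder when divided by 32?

The 32 residue classes mod 32 are the pigeonholes.
With 64 integers one could put 2 in each residue class and have no class reach 3.
The 65th integer pushes some class to 3, so 32·2 + 1 = 65.

65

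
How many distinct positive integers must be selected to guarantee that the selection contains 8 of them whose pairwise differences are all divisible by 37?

Integers whose pairwise differences are multiples of 37 are exactly those sharing a remainder mod 37. Pigeonhole: the 37 residue classes mod 37 are the pigeonholes.
With 259 integers one could put 7 in each residue class and have no class reach 8.
The 260th integer pushes some class to 8, so 37·7 + 1 = 260.

260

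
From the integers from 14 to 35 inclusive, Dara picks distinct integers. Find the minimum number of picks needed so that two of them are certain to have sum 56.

16

A set avoiding the sum 56 can contain at most one of each pair {x, 56−x}, plus the 8 elements whose complement lies outside the range or equal to its own complement.
The integers 14, …, 28 (15 of them) are such a set: any two sum to at least 14+15 = 29 and at most 27+28 = 55 < 56.
Any 16th integer completes one of the 7 pairs, so 16 choices force a sum of 56.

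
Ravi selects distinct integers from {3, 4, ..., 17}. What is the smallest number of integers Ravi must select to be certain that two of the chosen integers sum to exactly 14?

12

Two chosen integers sum to 14 exactly when both halves of some pair {x, 14−x} with 3 ≤ x ≤ 14−x ≤ 11 are chosen — 4 such pairs.
The remaining 7 elements (those with no distinct partner in range) can never complete a 14-sum, so the worst case takes all of them and one from each pair: 7 + 4 = 11.
The 12th integer has to be the second member of some pair, so 11 + 1 = 12.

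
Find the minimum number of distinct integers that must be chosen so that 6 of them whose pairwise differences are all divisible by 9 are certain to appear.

Integers whose pairwise differences are multiples of 9 are exactly those sharing a remainder mod 9. Pigeonhole: the 9 residue classes mod 9 are the pigeonholes.
With 45 integers one could put 5 in each residue class and have no class reach 6.
The 46th integer pushes some class to 6, so 9·5 + 1 = 46.

46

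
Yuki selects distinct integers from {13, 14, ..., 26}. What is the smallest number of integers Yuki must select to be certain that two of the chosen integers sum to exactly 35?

Group the elements by complementary pair {x, 35−x}: {13,22}, {14,21}, {15,20}, …, giving 5 two-element pairs and 4 integers whose partner 35−x falls outside [13,26].
By the pigeonhole principle, treating each of those 9 groups as a pigeonhole, one can pick one integer per group — 9 integers — with no two summing to 35.
The 10th integer lands in an occupied pair, forcing a sum of 35.

10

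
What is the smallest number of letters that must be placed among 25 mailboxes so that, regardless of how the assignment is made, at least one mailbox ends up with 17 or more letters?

401

With 400 letters one could put exactly 16 in each of the 25 mailboxes, and no mailbox would reach 17.
By pigeonhole, one more letter must land in a mailbox that already has 16, giving it 17.
So 25 × 16 + 1 = 401 letters are required.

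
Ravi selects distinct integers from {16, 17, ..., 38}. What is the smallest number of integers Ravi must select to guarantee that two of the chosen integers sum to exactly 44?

18

Group the elements by complementary pair {x, 44−x}: {16,28}, {17,27}, {18,26}, …, giving 6 two-element pairs, the single value 22 (it cannot pair with itself since the integers are distinct), and 10 integers whose partner 44−x falls outside [16,38].
Treating each of those 17 groups as a pigeonhole, one can pick one integer per group — 17 integers — with no two summing to 44.
The 18th integer lands in an occupied pair, forcing a sum of 44.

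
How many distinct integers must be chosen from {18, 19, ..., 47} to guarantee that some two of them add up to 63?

A set avoiding the sum 63 can contain at most one of each pair {x, 63−x}, plus the 2 elements whose complement lies outside the range.
The integers 32, …, 47 (16 of them) are such a set: any two sum to at least 32+33 = 65 > 63.
Any 17th integer completes one of the 14 pairs, so 17 choices force a sum of 63.

17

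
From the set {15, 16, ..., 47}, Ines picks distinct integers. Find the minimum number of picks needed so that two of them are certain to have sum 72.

23

Two chosen integers sum to 72 exactly when both halves of some pair {x, 72−x} with 25 ≤ x ≤ 72−x ≤ 47 are chosen — 11 such pairs.
The remaining 11 elements (those with no distinct partner in range) can never complete a 72-sum, so the worst case takes all of them and one from each pair: 11 + 11 = 22.
By the pigeonhole principle, the 23rd integer has to be the second member of some pair, so 22 + 1 = 23.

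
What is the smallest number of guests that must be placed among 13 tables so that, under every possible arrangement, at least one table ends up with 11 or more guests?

With 130 guests one could put exactly 10 in each of the 13 tables, and no table would reach 11.
Pigeonhole: one more guest must land in a table that already has 10, giving it 11.
So 13 × 10 + 1 = 131 guests are required.

131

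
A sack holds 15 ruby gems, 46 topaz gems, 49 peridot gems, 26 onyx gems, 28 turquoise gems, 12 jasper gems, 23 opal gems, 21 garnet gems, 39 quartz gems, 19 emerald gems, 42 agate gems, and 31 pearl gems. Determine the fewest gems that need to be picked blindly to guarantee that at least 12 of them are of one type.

The 12 types are the holes; the gems drawn are the pigeons.
To avoid 12 of any one type, the worst case takes at most 11 of each type.
That gives 11 + 11 + 11 + 11 + 11 + 11 + 11 + 11 + 11 + 11 + 11 + 11 = 132 gems with no type reaching 12.
The next gem forces some type to 12, so 132 + 1 = 133.

133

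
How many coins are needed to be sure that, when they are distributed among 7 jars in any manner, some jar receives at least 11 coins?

71

With 70 coins one could put exactly 10 in each of the 7 jars, and no jar would reach 11.
By the pigeonhole principle, one more coin must land in a jar that already has 10, giving it 11.
So 7 × 10 + 1 = 71 coins are required.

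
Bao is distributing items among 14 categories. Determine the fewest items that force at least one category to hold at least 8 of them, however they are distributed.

99

With 98 items one could put exactly 7 in each of the 14 categories, and no category would reach 8.
One more item must land in a category that already has 7, giving it 8.
So 14 × 7 + 1 = 99 items are required.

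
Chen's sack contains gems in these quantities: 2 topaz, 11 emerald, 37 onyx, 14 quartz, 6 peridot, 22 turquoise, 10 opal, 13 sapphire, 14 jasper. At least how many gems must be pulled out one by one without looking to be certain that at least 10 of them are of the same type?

72

Pigeonhole: the 9 types are the holes; the gems drawn are the pigeons.
To avoid 10 of any one type, the worst case takes at most 9 of each type, or every gem of a type that has fewer than 9.
That gives 2 + 9 + 9 + 9 + 6 + 9 + 9 + 9 + 9 = 71 gems with no type reaching 10.
The next gem forces some type to 10, so 71 + 1 = 72.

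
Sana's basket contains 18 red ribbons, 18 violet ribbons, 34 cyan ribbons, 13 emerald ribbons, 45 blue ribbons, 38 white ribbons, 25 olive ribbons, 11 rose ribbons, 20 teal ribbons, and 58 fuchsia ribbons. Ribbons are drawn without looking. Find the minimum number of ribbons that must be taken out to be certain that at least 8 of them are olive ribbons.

In the worst case for collecting olive ribbons, every non-olive ribbon comes out first.
There are 18 + 18 + 34 + 13 + 45 + 38 + 11 + 20 + 58 = 255 non-olive ribbons altogether.
After those, each further ribbon must be olive, so 255 + 8 = 263 draws guarantee 8 olive ribbons.

263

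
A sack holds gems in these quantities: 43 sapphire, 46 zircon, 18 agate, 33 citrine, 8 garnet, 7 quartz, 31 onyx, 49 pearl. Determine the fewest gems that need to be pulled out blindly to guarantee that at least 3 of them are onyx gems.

In the worst case for collecting onyx gems, every non-onyx gem comes out first.
There are 43 + 46 + 18 + 33 + 8 + 7 + 49 = 204 non-onyx gems altogether.
After those, each further gem must be onyx, so 204 + 3 = 207 draws guarantee 3 onyx gems.

207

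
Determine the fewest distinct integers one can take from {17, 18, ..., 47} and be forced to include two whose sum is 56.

21

A set avoiding the sum 56 can contain at most one of each pair {x, 56−x}, plus the 9 elements whose complement lies outside the range or equal to its own complement.
The integers 28, …, 47 (20 of them) are such a set: any two sum to at least 28+29 = 57 > 56.
Any 21st integer completes one of the 11 pairs, so 21 choices force a sum of 56.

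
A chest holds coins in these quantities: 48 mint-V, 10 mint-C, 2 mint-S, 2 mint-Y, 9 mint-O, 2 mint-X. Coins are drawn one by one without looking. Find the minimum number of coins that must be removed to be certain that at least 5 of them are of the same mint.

19

Pigeonhole: put each drawn coin into a box by mint. The largest draw with every box below 5 takes min(count, 4) from each mint; mints with fewer than 4 contribute all they have.
Σ min(cᵢ, 4) = 4 + 4 + 2 + 2 + 4 + 2 = 18.
Draw number 18 + 1 = 19 must push one box to 5.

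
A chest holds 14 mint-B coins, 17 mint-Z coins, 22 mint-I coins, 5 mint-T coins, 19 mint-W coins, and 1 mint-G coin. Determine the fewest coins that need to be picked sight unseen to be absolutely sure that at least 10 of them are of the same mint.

43

Put each drawn coin into a box by mint. The largest draw with every box below 10 takes min(count, 9) from each mint; mints with fewer than 9 contribute all they have.
Σ min(cᵢ, 9) = 9 + 9 + 9 + 5 + 9 + 1 = 42.
Draw number 42 + 1 = 43 must push one box to 10.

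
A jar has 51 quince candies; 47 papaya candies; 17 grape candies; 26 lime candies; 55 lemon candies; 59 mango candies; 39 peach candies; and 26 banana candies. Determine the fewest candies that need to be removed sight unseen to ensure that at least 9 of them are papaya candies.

282

In the worst case for collecting papaya candies, every non-papaya candy comes out first.
There are 51 + 17 + 26 + 55 + 59 + 39 + 26 = 273 non-papaya candies altogether.
After those, each further candy must be papaya, so 273 + 9 = 282 draws guarantee 9 papaya candies.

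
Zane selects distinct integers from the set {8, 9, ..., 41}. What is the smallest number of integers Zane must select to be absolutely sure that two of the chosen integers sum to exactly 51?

A set avoiding the sum 51 can contain at most one of each pair {x, 51−x}, plus the 2 elements whose complement lies outside the range.
The integers 8, …, 25 (18 of them) are such a set: any two sum to at least 8+9 = 17 and at most 24+25 = 49 < 51.
Any 19th integer completes one of the 16 pairs, so 19 choices force a sum of 51.

19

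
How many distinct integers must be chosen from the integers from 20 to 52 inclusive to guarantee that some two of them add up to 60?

24

A set avoiding the sum 60 can contain at most one of each pair {x, 60−x}, plus the 13 elements whose complement lies outside the range or equal to its own complement.
The integers 30, …, 52 (23 of them) are such a set: any two sum to at least 30+31 = 61 > 60.
Pigeonhole: any 24th integer completes one of the 10 pairs, so 24 choices force a sum of 60.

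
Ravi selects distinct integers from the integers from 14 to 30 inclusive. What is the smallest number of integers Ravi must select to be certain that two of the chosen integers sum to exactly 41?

11

Group the elements by complementary pair {x, 41−x}: {14,27}, {15,26}, {16,25}, …, giving 7 two-element pairs and 3 integers whose partner 41−x falls outside [14,30].
By pigeonhole, treating each of those 10 groups as a pigeonhole, one can pick one integer per group — 10 integers — with no two summing to 41.
The 11th integer lands in an occupied pair, forcing a sum of 41.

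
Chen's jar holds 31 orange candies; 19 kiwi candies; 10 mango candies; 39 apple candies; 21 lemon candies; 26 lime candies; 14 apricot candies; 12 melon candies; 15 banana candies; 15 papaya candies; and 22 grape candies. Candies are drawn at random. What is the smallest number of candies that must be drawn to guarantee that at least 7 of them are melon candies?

219

In the worst case for collecting melon candies, every non-melon candy comes out first.
There are 31 + 19 + 10 + 39 + 21 + 26 + 14 + 15 + 15 + 22 = 212 non-melon candies altogether.
After those, each further candy must be melon, so 212 + 7 = 219 draws guarantee 7 melon candies.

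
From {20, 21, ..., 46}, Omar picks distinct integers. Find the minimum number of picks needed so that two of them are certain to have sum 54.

21

Two chosen integers sum to 54 exactly when both halves of some pair {x, 54−x} with 20 ≤ x ≤ 54−x ≤ 34 are chosen — 7 such pairs.
The remaining 13 elements (those with no distinct partner in range) can never complete a 54-sum, so the worst case takes all of them and one from each pair: 13 + 7 = 20.
By the pigeonhole principle, the 21st integer has to be the second member of some pair, so 20 + 1 = 21.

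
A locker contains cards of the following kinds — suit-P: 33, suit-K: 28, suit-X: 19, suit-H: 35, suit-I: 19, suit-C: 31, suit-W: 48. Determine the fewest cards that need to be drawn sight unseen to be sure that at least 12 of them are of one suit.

78

The 7 suits are the holes; the cards drawn are the pigeons.
To avoid 12 of any one suit, the worst case takes at most 11 of each suit.
That gives 11 + 11 + 11 + 11 + 11 + 11 + 11 = 77 cards with no suit reaching 12.
The next card forces some suit to 12, so 77 + 1 = 78.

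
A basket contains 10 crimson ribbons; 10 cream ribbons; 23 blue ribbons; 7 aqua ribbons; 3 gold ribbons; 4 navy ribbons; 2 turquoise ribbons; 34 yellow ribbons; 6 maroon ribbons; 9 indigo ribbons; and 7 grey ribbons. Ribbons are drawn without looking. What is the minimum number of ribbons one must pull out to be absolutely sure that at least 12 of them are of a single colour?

81

An adversary could hand out at most 11 ribbons per colour (9 colours run out sooner): 10 + 10 + 11 + 7 + 3 + 4 + 2 + 11 + 6 + 9 + 7 = 80 ribbons and still no colour has 12.
One more ribbon lands in a colour already at 11, so 81 draws are enough and 80 are not.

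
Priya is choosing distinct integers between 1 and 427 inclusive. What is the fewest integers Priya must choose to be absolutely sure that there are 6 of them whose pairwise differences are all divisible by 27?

Integers whose pairwise differences are multiples of 27 are exactly those sharing a remainder mod 27. The 27 residue classes mod 27 are the pigeonholes.
With 135 integers one could put 5 in each residue class and have no class reach 6.
The 136th integer pushes some class to 6, so 27·5 + 1 = 136.

136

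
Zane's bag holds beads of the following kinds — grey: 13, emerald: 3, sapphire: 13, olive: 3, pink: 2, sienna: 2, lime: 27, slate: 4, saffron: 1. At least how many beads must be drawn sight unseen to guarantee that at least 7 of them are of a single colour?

By pigeonhole, the 9 colours are the holes; the beads drawn are the pigeons.
To avoid 7 of any one colour, the worst case takes at most 6 of each colour, or every bead of a colour that has fewer than 6.
That gives 6 + 3 + 6 + 3 + 2 + 2 + 6 + 4 + 1 = 33 beads with no colour reaching 7.
The next bead forces some colour to 7, so 33 + 1 = 34.

34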